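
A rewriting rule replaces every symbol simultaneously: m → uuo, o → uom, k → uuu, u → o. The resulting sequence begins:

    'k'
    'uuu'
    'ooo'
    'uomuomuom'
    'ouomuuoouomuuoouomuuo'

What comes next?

Applying the rule to each of the 21 symbols of ouomuuoouomuuoouomuuo gives the pieces uom o uom uuo o o uom uom o uom uuo o o uom uom o uom uuo o o uom, which concatenate to the answer.

uomouomuuooouomuomouomuuooouomuomouomuuooouom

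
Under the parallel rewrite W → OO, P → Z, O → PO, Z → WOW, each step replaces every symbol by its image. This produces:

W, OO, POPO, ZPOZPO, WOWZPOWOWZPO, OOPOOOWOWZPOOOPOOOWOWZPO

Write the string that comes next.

Rewriting the 24 symbols of OOPOOOWOWZPOOOPOOOWOWZPO one by one yields PO PO Z PO PO PO OO PO OO WOW Z PO PO PO Z PO PO PO OO PO OO WOW Z PO; concatenated:

POPOZPOPOPOOOPOOOWOWZPOPOPOZPOPOPOOOPOOOWOWZPO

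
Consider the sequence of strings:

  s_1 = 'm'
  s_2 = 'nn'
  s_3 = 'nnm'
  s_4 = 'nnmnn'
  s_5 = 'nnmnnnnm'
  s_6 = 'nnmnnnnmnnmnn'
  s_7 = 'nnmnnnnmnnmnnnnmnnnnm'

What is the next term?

nnmnnnnmnnmnnnnmnnnnmnnmnnnnmnnmnn

Each term (from the third on) is the previous term followed by the one before it: term 3 = nn·m = nnm.
So term 8 is nnmnnnnmnnmnnnnmnnnnm·nnmnnnnmnnmnn.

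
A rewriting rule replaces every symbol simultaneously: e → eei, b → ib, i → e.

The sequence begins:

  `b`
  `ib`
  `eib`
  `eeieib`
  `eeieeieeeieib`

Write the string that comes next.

Rewriting the 13 symbols of eeieeieeeieib one by one yields eei eei e eei eei e eei eei eei e eei e ib; concatenated:

eeieeieeeieeieeeieeieeieeeieib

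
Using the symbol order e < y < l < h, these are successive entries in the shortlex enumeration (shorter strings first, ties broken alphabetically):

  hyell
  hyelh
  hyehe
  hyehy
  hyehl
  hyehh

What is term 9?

Continuing the enumeration 3 steps past hyehh: hyehh → hyyee → hyyey → (answer).

hyyel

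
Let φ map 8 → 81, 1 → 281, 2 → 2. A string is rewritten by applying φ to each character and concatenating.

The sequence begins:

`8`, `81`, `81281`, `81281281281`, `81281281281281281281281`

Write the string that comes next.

Rewriting the 23 symbols of 81281281281281281281281 one by one yields 81 281 2 81 281 2 81 281 2 81 281 2 81 281 2 81 281 2 81 281 2 81 281; concatenated:

81281281281281281281281281281281281281281281281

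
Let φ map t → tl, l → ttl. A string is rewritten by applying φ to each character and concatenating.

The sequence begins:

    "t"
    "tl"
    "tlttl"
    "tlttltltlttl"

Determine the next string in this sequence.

tlttltltlttltlttltlttltltlttl

Apply φ to tlttltltlttl symbol by symbol: t→tl, l→ttl, t→tl, t→tl, l→ttl, t→tl, l→ttl, t→tl, l→ttl, t→tl, t→tl, l→ttl; joined: tl ttl tl tl ttl tl ttl tl ttl tl tl ttl.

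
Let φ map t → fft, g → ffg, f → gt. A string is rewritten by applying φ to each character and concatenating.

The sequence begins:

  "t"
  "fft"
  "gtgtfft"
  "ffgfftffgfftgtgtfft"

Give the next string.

gtgtffggtgtfftgtgtffggtgtfftffgfftffgfftgtgtfft

Replace each of the 19 characters of ffgfftffgfftgtgtfft in place — gt gt ffg gt gt fft gt gt ffg gt gt fft ffg fft ffg fft gt gt fft — and concatenate.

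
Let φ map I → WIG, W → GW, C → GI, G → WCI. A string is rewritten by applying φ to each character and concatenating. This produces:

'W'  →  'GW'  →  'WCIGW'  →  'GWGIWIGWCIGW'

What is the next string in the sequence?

Rewriting each symbol of GWGIWIGWCIGW: G→WCI, W→GW, G→WCI, I→WIG, W→GW, I→WIG, G→WCI, W→GW, C→GI, I→WIG, G→WCI, W→GW, which concatenates to WCI GW WCI WIG GW WIG WCI GW GI WIG WCI GW.

WCIGWWCIWIGGWWIGWCIGWGIWIGWCIGW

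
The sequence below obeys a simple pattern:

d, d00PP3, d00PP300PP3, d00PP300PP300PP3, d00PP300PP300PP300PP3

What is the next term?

Every step adds 00PP3 to the end: s(k+1) = s(k)·00PP3.
Applying this once more to d00PP300PP300PP300PP3:

d00PP300PP300PP300PP300PP3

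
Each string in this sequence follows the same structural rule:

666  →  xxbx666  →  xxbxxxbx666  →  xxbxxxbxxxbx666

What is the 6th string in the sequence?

Each term is the previous one with xxbx prepended.
From xxbxxxbxxxbx666, 2 further steps: xxbxxxbxxxbx666 → xxbxxxbxxxbxxxbx666 → (answer).

xxbxxxbxxxbxxxbxxxbx666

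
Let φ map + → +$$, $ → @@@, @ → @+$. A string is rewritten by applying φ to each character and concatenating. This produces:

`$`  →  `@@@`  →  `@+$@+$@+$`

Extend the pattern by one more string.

Apply φ to @+$@+$@+$ symbol by symbol: @→@+$, +→+$$, $→@@@, @→@+$, +→+$$, $→@@@, @→@+$, +→+$$, $→@@@; joined: @+$ +$$ @@@ @+$ +$$ @@@ @+$ +$$ @@@.

@+$+$$@@@@+$+$$@@@@+$+$$@@@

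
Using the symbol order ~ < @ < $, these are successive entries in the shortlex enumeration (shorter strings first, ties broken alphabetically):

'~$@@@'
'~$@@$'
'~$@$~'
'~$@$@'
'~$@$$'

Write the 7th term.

~$$~@

Continuing the enumeration 2 steps past ~$@$$: ~$@$$ → ~$$~~ → (answer).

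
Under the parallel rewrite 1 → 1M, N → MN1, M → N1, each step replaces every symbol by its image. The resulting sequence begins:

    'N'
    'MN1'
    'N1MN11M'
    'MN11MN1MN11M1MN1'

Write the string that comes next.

Applying the rule to each of the 16 symbols of MN11MN1MN11M1MN1 gives the pieces N1 MN1 1M 1M N1 MN1 1M N1 MN1 1M 1M N1 1M N1 MN1 1M, which concatenate to the answer.

N1MN11M1MN1MN11MN1MN11M1MN11MN1MN11M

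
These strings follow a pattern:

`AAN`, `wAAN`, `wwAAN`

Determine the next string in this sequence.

Each term is the previous one with w prepended.
One more step from wwAAN gives the answer.

wwwAAN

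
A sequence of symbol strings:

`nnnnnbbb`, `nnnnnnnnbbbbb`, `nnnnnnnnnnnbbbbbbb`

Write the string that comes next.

The n-th term is 3n+2 n's then 2n+1 b's (n = 1, 2, …).
At n = 4 the blocks have lengths 14, 9.

nnnnnnnnnnnnnnbbbbbbbbb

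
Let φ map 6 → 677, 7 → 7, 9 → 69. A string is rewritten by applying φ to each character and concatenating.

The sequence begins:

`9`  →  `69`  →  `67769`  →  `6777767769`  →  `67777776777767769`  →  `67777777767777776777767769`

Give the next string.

φ(67777777767777776777767769) expands symbol-by-symbol to 677 7 7 7 7 7 7 7 7 677 7 7 7 7 7 7 677 7 7 7 7 677 7 7 677 69; joining the 26 pieces gives the next term.

6777777777767777777767777776777767769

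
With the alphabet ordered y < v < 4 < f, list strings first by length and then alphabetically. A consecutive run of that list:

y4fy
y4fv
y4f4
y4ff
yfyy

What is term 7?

Advancing 2 positions from yfyy through yfyy → yfyv reaches term 7.

yfy4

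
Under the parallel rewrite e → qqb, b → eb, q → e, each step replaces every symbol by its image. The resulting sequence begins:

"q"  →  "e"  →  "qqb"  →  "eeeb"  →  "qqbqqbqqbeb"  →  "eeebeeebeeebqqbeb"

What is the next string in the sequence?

Applying the rule to each of the 17 symbols of eeebeeebeeebqqbeb gives the pieces qqb qqb qqb eb qqb qqb qqb eb qqb qqb qqb eb e e eb qqb eb, which concatenate to the answer.

qqbqqbqqbebqqbqqbqqbebqqbqqbqqbebeeebqqbeb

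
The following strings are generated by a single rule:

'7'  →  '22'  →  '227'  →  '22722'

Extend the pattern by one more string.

22722227

Each term (from the third on) is the previous term followed by the one before it: term 3 = 22·7 = 227.
The next term joins 22722 and 227.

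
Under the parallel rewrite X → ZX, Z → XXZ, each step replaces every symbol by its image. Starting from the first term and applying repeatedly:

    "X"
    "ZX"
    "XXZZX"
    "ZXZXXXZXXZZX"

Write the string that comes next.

XXZZXXXZZXZXZXXXZZXZXXXZXXZZX

Apply φ to ZXZXXXZXXZZX symbol by symbol: Z→XXZ, X→ZX, Z→XXZ, X→ZX, X→ZX, X→ZX, Z→XXZ, X→ZX, X→ZX, Z→XXZ, Z→XXZ, X→ZX; joined: XXZ ZX XXZ ZX ZX ZX XXZ ZX ZX XXZ XXZ ZX.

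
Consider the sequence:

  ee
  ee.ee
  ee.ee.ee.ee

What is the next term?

Every step duplicates the string with '.' between the halves.
So the next term is two copies of ee.ee.ee.ee with '.' between the halves.

ee.ee.ee.ee.ee.ee.ee.ee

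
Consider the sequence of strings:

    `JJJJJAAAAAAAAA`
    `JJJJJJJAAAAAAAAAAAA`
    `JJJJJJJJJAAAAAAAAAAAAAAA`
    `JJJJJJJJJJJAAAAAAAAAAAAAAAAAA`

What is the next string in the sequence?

JJJJJJJJJJJJJAAAAAAAAAAAAAAAAAAAAA

Each string has the form J^{2n-1} A^{3n}, where the shown terms are n = 3, 4, 5, 6.
For the next term, n = 7, so the run lengths are 13, 21.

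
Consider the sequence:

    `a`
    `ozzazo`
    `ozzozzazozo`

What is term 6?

ozzozzozzozzozzazozozozozo

s(k+1) = ozz·s(k)·zo, so each term gains ozz as a prefix and zo as a suffix.
From ozzozzazozo, 3 further steps: ozzozzazozo → ozzozzozzazozozo → ozzozzozzozzazozozozo → (answer).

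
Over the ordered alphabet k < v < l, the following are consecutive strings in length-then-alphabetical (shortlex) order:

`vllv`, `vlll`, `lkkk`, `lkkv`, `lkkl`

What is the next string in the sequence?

Find the rightmost character of lkkl below l, bump it to the next letter, and reset everything to its right to k.

lkvk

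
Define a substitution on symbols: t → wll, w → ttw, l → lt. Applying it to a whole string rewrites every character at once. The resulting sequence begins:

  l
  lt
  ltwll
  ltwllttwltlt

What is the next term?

ltwllttwltltwllwllttwltwllltwll

Rewriting each symbol of ltwllttwltlt: l→lt, t→wll, w→ttw, l→lt, l→lt, t→wll, t→wll, w→ttw, l→lt, t→wll, l→lt, t→wll, which concatenates to lt wll ttw lt lt wll wll ttw lt wll lt wll.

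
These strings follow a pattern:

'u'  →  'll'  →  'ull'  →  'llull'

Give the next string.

Each term (from the third on) is the two preceding terms concatenated in order: term 3 = u·ll = ull.
Continuing: ull · llull gives term 5.

ullllull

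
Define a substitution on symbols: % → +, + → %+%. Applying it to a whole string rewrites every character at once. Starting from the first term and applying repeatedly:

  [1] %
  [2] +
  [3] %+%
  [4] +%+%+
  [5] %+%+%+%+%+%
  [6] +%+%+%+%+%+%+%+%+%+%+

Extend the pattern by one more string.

Rewriting the 21 symbols of +%+%+%+%+%+%+%+%+%+%+ one by one yields %+% + %+% + %+% + %+% + %+% + %+% + %+% + %+% + %+% + %+% + %+%; concatenated:

%+%+%+%+%+%+%+%+%+%+%+%+%+%+%+%+%+%+%+%+%+%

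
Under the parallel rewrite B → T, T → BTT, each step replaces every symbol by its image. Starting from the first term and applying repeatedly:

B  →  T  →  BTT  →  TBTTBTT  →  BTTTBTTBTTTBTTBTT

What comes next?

φ(BTTTBTTBTTTBTTBTT) expands symbol-by-symbol to T BTT BTT BTT T BTT BTT T BTT BTT BTT T BTT BTT T BTT BTT; joining the 17 pieces gives the next term.

TBTTBTTBTTTBTTBTTTBTTBTTBTTTBTTBTTTBTTBTT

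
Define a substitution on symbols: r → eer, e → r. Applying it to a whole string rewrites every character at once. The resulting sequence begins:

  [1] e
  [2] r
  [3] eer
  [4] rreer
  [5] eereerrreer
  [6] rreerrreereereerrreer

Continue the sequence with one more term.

Replace each of the 21 characters of rreerrreereereerrreer in place — eer eer r r eer eer eer r r eer r r eer r r eer eer eer r r eer — and concatenate.

eereerrreereereerrreerrreerrreereereerrreer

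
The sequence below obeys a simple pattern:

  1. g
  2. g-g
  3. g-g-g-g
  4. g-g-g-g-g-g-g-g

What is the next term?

Every step duplicates the string with '-' between the halves.
Doubling g-g-g-g-g-g-g-g with '-' between the halves:

g-g-g-g-g-g-g-g-g-g-g-g-g-g-g-g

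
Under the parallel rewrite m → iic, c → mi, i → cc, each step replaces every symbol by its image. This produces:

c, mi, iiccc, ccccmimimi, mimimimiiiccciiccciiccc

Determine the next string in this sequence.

Replace each of the 23 characters of mimimimiiiccciiccciiccc in place — iic cc iic cc iic cc iic cc cc cc mi mi mi cc cc mi mi mi cc cc mi mi mi — and concatenate.

iiccciiccciiccciicccccccmimimiccccmimimiccccmimimi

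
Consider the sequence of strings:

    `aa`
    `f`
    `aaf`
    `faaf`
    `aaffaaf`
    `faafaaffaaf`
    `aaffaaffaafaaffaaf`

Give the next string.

From term 3 onward, concatenate the second-to-last term with the last: aa·f = aaf, f·aaf = faaf, …
Continuing: faafaaffaaf · aaffaaffaafaaffaaf gives term 8.

faafaaffaafaaffaaffaafaaffaaf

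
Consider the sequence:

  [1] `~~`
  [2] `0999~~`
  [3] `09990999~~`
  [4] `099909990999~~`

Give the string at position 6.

09990999099909990999~~

Every step adds 0999 at the front: s(k+1) = 0999·s(k).
From 099909990999~~, 2 further steps: 099909990999~~ → 0999099909990999~~ → (answer).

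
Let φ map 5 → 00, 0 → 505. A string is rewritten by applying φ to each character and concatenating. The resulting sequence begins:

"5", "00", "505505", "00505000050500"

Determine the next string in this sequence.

50550500505005055055055050050500505505

φ(00505000050500) expands symbol-by-symbol to 505 505 00 505 00 505 505 505 505 00 505 00 505 505; joining the 14 pieces gives the next term.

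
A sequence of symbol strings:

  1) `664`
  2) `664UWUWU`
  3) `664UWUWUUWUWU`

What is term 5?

664UWUWUUWUWUUWUWUUWUWU

Every step adds UWUWU to the end: s(k+1) = s(k)·UWUWU.
From 664UWUWUUWUWU, 2 further steps: 664UWUWUUWUWU → 664UWUWUUWUWUUWUWU → (answer).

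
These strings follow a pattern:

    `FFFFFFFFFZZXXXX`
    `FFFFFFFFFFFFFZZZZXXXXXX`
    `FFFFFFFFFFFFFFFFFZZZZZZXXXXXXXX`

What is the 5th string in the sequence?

Reading off run lengths: F runs 9, 13, 17; Z runs 2, 4, 6; X runs 4, 6, 8 — each is linear in n, where the shown terms are n = 2, 3, 4.
At n = 6 the blocks have lengths 25, 10, 12.

FFFFFFFFFFFFFFFFFFFFFFFFFZZZZZZZZZZXXXXXXXXXXXX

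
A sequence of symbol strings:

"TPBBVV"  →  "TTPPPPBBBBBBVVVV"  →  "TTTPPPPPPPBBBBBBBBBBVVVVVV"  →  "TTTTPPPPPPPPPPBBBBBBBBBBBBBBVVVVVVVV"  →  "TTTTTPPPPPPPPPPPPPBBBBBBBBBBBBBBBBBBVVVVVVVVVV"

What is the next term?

TTTTTTPPPPPPPPPPPPPPPPBBBBBBBBBBBBBBBBBBBBBBVVVVVVVVVVVV

The n-th term is n T's then 3n-2 P's then 4n-2 B's then 2n V's (n = 1, 2, …).
Setting n = 6 gives 6, 16, 22, 12 characters in each block.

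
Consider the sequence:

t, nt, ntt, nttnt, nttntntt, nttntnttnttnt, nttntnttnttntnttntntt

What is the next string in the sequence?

From term 3 onward, concatenate the last term with the second-to-last: nt·t = ntt, ntt·nt = nttnt, …
The next term joins nttntnttnttntnttntntt and nttntnttnttnt.

nttntnttnttntnttntnttnttntnttnttnt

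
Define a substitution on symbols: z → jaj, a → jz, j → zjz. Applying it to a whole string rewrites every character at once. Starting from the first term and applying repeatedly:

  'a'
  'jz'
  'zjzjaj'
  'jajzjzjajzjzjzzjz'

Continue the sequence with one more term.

zjzjzzjzjajzjzjajzjzjzzjzjajzjzjajzjzjajjajzjzjaj

Replace each of the 17 characters of jajzjzjajzjzjzzjz in place — zjz jz zjz jaj zjz jaj zjz jz zjz jaj zjz jaj zjz jaj jaj zjz jaj — and concatenate.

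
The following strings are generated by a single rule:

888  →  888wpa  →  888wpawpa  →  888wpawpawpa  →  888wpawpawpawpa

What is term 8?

Each term is the previous one with wpa appended.
From 888wpawpawpawpa, 3 further steps: 888wpawpawpawpa → 888wpawpawpawpawpa → 888wpawpawpawpawpawpa → (answer).

888wpawpawpawpawpawpawpa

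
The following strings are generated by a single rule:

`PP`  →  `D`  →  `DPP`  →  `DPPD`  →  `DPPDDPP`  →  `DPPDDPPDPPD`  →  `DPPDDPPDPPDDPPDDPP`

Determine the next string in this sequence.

Each term (from the third on) is the previous term followed by the one before it: term 3 = D·PP = DPP.
Continuing: DPPDDPPDPPDDPPDDPP · DPPDDPPDPPD gives term 8.

DPPDDPPDPPDDPPDDPPDPPDDPPDPPD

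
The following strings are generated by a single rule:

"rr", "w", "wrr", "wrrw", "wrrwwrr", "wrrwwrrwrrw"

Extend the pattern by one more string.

wrrwwrrwrrwwrrwwrr

This is a Fibonacci-style word recurrence s(k) = s(k−1)·s(k−2): e.g. w·rr = wrr.
The next term joins wrrwwrrwrrw and wrrwwrr.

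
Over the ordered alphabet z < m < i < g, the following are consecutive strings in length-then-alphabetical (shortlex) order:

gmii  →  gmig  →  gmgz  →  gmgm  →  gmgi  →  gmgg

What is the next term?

Find the rightmost character of gmgg below g, bump it to the next letter, and reset everything to its right to z.

gizz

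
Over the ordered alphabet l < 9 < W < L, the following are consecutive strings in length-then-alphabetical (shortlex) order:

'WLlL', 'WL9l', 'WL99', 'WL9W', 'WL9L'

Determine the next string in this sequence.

Treat WL9L as a base-4 numeral over the given alphabet and add one, carrying through any trailing L's.

WLWl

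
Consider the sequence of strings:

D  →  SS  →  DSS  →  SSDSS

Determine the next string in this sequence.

This is a Fibonacci-style word recurrence s(k) = s(k−2)·s(k−1): e.g. D·SS = DSS.
The next term joins DSS and SSDSS.

DSSSSDSS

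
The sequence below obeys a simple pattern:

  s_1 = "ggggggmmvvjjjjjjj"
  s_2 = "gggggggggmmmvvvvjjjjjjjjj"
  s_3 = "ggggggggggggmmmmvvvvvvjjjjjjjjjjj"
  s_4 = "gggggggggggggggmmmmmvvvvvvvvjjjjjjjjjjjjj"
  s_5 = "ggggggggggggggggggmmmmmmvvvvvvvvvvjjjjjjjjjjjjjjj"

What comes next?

Reading off run lengths: g runs 6, 9, 12, 15, 18; m runs 2, 3, 4, 5, 6; v runs 2, 4, 6, 8, 10; j runs 7, 9, 11, 13, 15 — each is linear in n, where the shown terms are n = 2, 3, 4, 5, 6.
At n = 7 the blocks have lengths 21, 7, 12, 17.

gggggggggggggggggggggmmmmmmmvvvvvvvvvvvvjjjjjjjjjjjjjjjjj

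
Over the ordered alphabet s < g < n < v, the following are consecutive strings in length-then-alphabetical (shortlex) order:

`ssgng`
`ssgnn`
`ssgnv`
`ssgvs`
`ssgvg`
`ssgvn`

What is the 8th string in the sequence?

ssnss

Stepping forward 2 times from ssgvn: ssgvn → ssgvv, then the target.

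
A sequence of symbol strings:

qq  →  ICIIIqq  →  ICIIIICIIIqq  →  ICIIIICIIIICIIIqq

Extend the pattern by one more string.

The strings grow by a fixed prefix ICIII each time.
Applying this once more to ICIIIICIIIICIIIqq:

ICIIIICIIIICIIIICIIIqq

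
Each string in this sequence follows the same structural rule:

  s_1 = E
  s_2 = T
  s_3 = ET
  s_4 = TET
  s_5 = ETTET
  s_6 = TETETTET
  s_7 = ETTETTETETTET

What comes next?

TETETTETETTETTETETTET

This is a Fibonacci-style word recurrence s(k) = s(k−2)·s(k−1): e.g. E·T = ET.
So term 8 is TETETTET·ETTETTETETTET.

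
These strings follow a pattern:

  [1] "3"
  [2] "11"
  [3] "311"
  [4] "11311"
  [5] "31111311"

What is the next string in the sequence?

1131131111311

This is a Fibonacci-style word recurrence s(k) = s(k−2)·s(k−1): e.g. 3·11 = 311.
The next term joins 11311 and 31111311.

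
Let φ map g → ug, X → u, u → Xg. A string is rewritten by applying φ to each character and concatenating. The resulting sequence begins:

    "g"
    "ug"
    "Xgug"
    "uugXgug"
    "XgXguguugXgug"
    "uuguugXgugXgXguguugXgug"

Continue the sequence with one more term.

XgXgugXgXguguugXguguuguugXgugXgXguguugXgug

Applying the rule to each of the 23 symbols of uuguugXgugXgXguguugXgug gives the pieces Xg Xg ug Xg Xg ug u ug Xg ug u ug u ug Xg ug Xg Xg ug u ug Xg ug, which concatenate to the answer.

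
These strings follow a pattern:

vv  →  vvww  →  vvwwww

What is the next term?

vvwwwwww

Every step adds ww to the end: s(k+1) = s(k)·ww.
One more step from vvwwww gives the answer.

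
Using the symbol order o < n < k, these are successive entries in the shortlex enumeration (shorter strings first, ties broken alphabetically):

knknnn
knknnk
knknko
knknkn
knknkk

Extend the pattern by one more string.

knkkoo

Treat knknkk as a base-3 numeral over the given alphabet and add one, carrying through any trailing k's.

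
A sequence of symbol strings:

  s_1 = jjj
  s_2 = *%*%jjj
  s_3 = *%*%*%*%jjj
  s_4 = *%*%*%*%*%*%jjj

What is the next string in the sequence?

The strings grow by a fixed prefix *%*% each time.
One more step from *%*%*%*%*%*%jjj gives the answer.

*%*%*%*%*%*%*%*%jjj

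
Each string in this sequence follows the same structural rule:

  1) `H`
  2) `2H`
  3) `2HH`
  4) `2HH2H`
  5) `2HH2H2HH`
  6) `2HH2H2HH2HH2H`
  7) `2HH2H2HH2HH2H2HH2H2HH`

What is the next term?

2HH2H2HH2HH2H2HH2H2HH2HH2H2HH2HH2H

From term 3 onward, concatenate the last term with the second-to-last: 2H·H = 2HH, 2HH·2H = 2HH2H, …
So term 8 is 2HH2H2HH2HH2H2HH2H2HH·2HH2H2HH2HH2H.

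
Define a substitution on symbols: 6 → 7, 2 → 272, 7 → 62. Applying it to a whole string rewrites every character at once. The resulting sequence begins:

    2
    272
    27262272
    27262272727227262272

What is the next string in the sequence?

27262272727227262272622726227227262272727227262272

Applying the rule to each of the 20 symbols of 27262272727227262272 gives the pieces 272 62 272 7 272 272 62 272 62 272 62 272 272 62 272 7 272 272 62 272, which concatenate to the answer.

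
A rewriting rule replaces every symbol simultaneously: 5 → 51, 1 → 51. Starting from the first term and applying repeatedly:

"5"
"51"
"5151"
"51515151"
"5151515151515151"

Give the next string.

51515151515151515151515151515151

φ(5151515151515151) expands symbol-by-symbol to 51 51 51 51 51 51 51 51 51 51 51 51 51 51 51 51; joining the 16 pieces gives the next term.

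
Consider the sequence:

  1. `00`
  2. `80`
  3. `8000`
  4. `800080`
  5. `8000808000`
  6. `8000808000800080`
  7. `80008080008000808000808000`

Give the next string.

800080800080008080008080008000808000800080

From term 3 onward, concatenate the last term with the second-to-last: 80·00 = 8000, 8000·80 = 800080, …
So term 8 is 80008080008000808000808000·8000808000800080.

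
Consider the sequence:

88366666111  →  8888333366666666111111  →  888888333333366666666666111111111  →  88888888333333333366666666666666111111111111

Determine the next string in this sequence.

The n-th term is 2n 8's then 3n-2 3's then 3n+2 6's then 3n 1's (n = 1, 2, …).
At n = 5 the blocks have lengths 10, 13, 17, 15.

8888888888333333333333366666666666666666111111111111111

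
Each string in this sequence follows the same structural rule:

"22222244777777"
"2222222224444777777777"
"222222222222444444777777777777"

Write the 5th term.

2222222222222222224444444444777777777777777777

Term n consists of 3n 2's, followed by 2n-2 4's, followed by 3n 7's, where the shown terms are n = 2, 3, 4.
At n = 6 the blocks have lengths 18, 10, 18.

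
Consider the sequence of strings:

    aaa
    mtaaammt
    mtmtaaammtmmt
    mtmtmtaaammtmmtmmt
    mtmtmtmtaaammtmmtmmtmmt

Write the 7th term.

mtmtmtmtmtmtaaammtmmtmmtmmtmmtmmt

s(k+1) = mt·s(k)·mmt, so each term gains mt as a prefix and mmt as a suffix.
From mtmtmtmtaaammtmmtmmtmmt, 2 further steps: mtmtmtmtaaammtmmtmmtmmt → mtmtmtmtmtaaammtmmtmmtmmtmmt → (answer).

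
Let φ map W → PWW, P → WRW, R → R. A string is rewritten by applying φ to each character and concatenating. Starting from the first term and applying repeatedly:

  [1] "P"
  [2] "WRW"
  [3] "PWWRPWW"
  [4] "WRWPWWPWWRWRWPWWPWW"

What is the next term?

Applying the rule to each of the 19 symbols of WRWPWWPWWRWRWPWWPWW gives the pieces PWW R PWW WRW PWW PWW WRW PWW PWW R PWW R PWW WRW PWW PWW WRW PWW PWW, which concatenate to the answer.

PWWRPWWWRWPWWPWWWRWPWWPWWRPWWRPWWWRWPWWPWWWRWPWWPWW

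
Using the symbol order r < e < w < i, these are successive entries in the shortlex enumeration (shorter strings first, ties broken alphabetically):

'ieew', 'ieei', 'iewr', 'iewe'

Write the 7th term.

ieir

Continuing the enumeration 3 steps past iewe: iewe → ieww → iewi → (answer).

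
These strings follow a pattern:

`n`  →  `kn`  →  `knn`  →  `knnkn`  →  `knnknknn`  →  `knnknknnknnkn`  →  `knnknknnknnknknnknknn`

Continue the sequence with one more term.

knnknknnknnknknnknknnknnknknnknnkn

This is a Fibonacci-style word recurrence s(k) = s(k−1)·s(k−2): e.g. kn·n = knn.
Continuing: knnknknnknnknknnknknn · knnknknnknnkn gives term 8.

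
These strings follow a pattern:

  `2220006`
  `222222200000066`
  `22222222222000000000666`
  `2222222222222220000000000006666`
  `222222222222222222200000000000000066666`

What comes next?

22222222222222222222222000000000000000000666666

Term n consists of 4n-1 2's, followed by 3n 0's, followed by n 6's (n = 1, 2, …).
For the next term, n = 6, so the run lengths are 23, 18, 6.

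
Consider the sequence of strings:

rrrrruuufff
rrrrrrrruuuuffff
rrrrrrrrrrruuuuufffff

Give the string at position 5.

Reading off run lengths: r runs 5, 8, 11; u runs 3, 4, 5; f runs 3, 4, 5 — each is linear in n, where the shown terms are n = 2, 3, 4.
For term 5, n = 6, so the run lengths are 17, 7, 7.

rrrrrrrrrrrrrrrrruuuuuuufffffff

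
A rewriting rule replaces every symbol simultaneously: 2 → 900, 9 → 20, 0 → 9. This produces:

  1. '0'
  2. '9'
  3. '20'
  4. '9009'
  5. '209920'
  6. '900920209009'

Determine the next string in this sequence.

Apply φ to 900920209009 symbol by symbol: 9→20, 0→9, 0→9, 9→20, 2→900, 0→9, 2→900, 0→9, 9→20, 0→9, 0→9, 9→20; joined: 20 9 9 20 900 9 900 9 20 9 9 20.

20992090099009209920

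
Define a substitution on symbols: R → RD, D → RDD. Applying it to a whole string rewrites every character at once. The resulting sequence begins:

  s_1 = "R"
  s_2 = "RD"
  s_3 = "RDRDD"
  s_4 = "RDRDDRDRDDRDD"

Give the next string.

Replace each of the 13 characters of RDRDDRDRDDRDD in place — RD RDD RD RDD RDD RD RDD RD RDD RDD RD RDD RDD — and concatenate.

RDRDDRDRDDRDDRDRDDRDRDDRDDRDRDDRDD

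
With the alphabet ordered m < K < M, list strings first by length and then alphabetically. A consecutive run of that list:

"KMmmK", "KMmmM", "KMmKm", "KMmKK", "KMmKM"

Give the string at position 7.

KMmMK

Continuing the enumeration 2 steps past KMmKM: KMmKM → KMmMm → (answer).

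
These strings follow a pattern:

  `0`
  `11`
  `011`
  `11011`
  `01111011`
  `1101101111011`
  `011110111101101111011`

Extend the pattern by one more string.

This is a Fibonacci-style word recurrence s(k) = s(k−2)·s(k−1): e.g. 0·11 = 011.
The next term joins 1101101111011 and 011110111101101111011.

1101101111011011110111101101111011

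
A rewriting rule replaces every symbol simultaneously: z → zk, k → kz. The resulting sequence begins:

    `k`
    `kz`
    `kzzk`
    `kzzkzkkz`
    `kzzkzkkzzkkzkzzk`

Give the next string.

kzzkzkkzzkkzkzzkzkkzkzzkkzzkzkkz

φ(kzzkzkkzzkkzkzzk) expands symbol-by-symbol to kz zk zk kz zk kz kz zk zk kz kz zk kz zk zk kz; joining the 16 pieces gives the next term.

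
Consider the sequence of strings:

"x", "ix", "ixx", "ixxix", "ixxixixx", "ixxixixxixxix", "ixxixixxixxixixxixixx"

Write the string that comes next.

ixxixixxixxixixxixixxixxixixxixxix

From term 3 onward, concatenate the last term with the second-to-last: ix·x = ixx, ixx·ix = ixxix, …
Continuing: ixxixixxixxixixxixixx · ixxixixxixxix gives term 8.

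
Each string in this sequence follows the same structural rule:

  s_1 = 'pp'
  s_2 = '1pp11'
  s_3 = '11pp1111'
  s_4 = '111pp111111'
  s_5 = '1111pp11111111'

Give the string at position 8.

s(k+1) = 1·s(k)·11, so each term gains 1 as a prefix and 11 as a suffix.
From 1111pp11111111, 3 further steps: 1111pp11111111 → 11111pp1111111111 → 111111pp111111111111 → (answer).

1111111pp11111111111111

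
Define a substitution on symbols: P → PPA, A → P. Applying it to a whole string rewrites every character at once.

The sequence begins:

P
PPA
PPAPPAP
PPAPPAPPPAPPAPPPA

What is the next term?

Applying the rule to each of the 17 symbols of PPAPPAPPPAPPAPPPA gives the pieces PPA PPA P PPA PPA P PPA PPA PPA P PPA PPA P PPA PPA PPA P, which concatenate to the answer.

PPAPPAPPPAPPAPPPAPPAPPAPPPAPPAPPPAPPAPPAP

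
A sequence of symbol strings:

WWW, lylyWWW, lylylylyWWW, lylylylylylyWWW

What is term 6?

lylylylylylylylylylyWWW

Every step adds lyly at the front: s(k+1) = lyly·s(k).
From lylylylylylyWWW, 2 further steps: lylylylylylyWWW → lylylylylylylylyWWW → (answer).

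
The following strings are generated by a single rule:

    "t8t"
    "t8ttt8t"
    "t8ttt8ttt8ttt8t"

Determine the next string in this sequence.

t8ttt8ttt8ttt8ttt8ttt8ttt8ttt8t

s(k+1) = s(k)·t·s(k) — each term doubles the last with 't' between the halves.
So the next term is two copies of t8ttt8ttt8ttt8t with 't' between the halves.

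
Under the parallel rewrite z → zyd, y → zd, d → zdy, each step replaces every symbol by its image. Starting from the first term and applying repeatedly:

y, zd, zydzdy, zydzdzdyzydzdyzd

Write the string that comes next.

zydzdzdyzydzdyzydzdyzdzydzdzdyzydzdyzdzydzdy

Replace each of the 16 characters of zydzdzdyzydzdyzd in place — zyd zd zdy zyd zdy zyd zdy zd zyd zd zdy zyd zdy zd zyd zdy — and concatenate.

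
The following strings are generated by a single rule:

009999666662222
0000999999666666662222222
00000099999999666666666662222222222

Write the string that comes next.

Reading off run lengths: 0 runs 2, 4, 6; 9 runs 4, 6, 8; 6 runs 5, 8, 11; 2 runs 4, 7, 10 — each is linear in n (n = 1, 2, …).
Setting n = 4 gives 8, 10, 14, 13 characters in each block.

000000009999999999666666666666662222222222222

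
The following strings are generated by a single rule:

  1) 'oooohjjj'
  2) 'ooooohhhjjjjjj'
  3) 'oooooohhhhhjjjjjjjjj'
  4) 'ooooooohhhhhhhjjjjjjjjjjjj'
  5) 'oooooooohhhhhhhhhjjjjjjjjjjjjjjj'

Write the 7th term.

The n-th term is n+3 o's then 2n-1 h's then 3n j's (n = 1, 2, …).
Setting n = 7 gives 10, 13, 21 characters in each block.

oooooooooohhhhhhhhhhhhhjjjjjjjjjjjjjjjjjjjjj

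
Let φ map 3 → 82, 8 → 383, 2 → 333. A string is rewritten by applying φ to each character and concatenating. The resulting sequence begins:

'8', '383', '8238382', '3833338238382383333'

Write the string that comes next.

823838282828238333382383823833338238382828282

Applying the rule to each of the 19 symbols of 3833338238382383333 gives the pieces 82 383 82 82 82 82 383 333 82 383 82 383 333 82 383 82 82 82 82, which concatenate to the answer.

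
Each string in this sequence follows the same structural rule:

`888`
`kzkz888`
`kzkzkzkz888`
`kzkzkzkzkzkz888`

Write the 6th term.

kzkzkzkzkzkzkzkzkzkz888

Every step adds kzkz at the front: s(k+1) = kzkz·s(k).
From kzkzkzkzkzkz888, 2 further steps: kzkzkzkzkzkz888 → kzkzkzkzkzkzkzkz888 → (answer).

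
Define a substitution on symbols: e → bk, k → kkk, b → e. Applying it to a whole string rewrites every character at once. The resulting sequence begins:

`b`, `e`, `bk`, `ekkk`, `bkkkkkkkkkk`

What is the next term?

Rewriting each symbol of bkkkkkkkkkk: b→e, k→kkk, k→kkk, k→kkk, k→kkk, k→kkk, k→kkk, k→kkk, k→kkk, k→kkk, k→kkk, which concatenates to e kkk kkk kkk kkk kkk kkk kkk kkk kkk kkk.

ekkkkkkkkkkkkkkkkkkkkkkkkkkkkkk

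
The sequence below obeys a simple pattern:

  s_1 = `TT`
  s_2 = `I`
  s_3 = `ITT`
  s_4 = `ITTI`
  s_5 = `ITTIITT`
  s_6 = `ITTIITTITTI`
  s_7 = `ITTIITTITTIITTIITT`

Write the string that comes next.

This is a Fibonacci-style word recurrence s(k) = s(k−1)·s(k−2): e.g. I·TT = ITT.
So term 8 is ITTIITTITTIITTIITT·ITTIITTITTI.

ITTIITTITTIITTIITTITTIITTITTI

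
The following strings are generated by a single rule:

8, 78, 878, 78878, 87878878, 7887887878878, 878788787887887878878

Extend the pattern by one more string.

This is a Fibonacci-style word recurrence s(k) = s(k−2)·s(k−1): e.g. 8·78 = 878.
Continuing: 7887887878878 · 878788787887887878878 gives term 8.

7887887878878878788787887887878878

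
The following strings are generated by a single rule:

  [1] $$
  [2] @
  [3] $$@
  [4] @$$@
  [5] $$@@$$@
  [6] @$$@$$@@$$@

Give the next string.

This is a Fibonacci-style word recurrence s(k) = s(k−2)·s(k−1): e.g. $$·@ = $$@.
So term 7 is $$@@$$@·@$$@$$@@$$@.

$$@@$$@@$$@$$@@$$@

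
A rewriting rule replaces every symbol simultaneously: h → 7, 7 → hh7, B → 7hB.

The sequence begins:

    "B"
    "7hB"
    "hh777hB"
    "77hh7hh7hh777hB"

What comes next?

Replace each of the 15 characters of 77hh7hh7hh777hB in place — hh7 hh7 7 7 hh7 7 7 hh7 7 7 hh7 hh7 hh7 7 7hB — and concatenate.

hh7hh777hh777hh777hh7hh7hh777hB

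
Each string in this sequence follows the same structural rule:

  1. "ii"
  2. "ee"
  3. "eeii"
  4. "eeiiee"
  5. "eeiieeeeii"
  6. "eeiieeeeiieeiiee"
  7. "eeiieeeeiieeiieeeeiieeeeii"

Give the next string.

From term 3 onward, concatenate the last term with the second-to-last: ee·ii = eeii, eeii·ee = eeiiee, …
The next term joins eeiieeeeiieeiieeeeiieeeeii and eeiieeeeiieeiiee.

eeiieeeeiieeiieeeeiieeeeiieeiieeeeiieeiiee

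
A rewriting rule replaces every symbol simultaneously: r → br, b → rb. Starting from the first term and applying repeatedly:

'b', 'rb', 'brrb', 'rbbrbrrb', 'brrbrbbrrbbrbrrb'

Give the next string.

Applying the rule to each of the 16 symbols of brrbrbbrrbbrbrrb gives the pieces rb br br rb br rb rb br br rb rb br rb br br rb, which concatenate to the answer.

rbbrbrrbbrrbrbbrbrrbrbbrrbbrbrrb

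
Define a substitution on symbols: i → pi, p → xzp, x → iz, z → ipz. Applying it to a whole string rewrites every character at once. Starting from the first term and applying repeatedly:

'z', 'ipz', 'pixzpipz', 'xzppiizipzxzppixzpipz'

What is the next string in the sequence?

izipzxzpxzppipiipzpixzpipzizipzxzpxzppiizipzxzppixzpipz

φ(xzppiizipzxzppixzpipz) expands symbol-by-symbol to iz ipz xzp xzp pi pi ipz pi xzp ipz iz ipz xzp xzp pi iz ipz xzp pi xzp ipz; joining the 21 pieces gives the next term.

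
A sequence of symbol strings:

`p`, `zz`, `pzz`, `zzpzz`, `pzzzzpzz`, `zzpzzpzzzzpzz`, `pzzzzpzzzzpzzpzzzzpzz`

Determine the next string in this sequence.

Each term (from the third on) is the two preceding terms concatenated in order: term 3 = p·zz = pzz.
Continuing: zzpzzpzzzzpzz · pzzzzpzzzzpzzpzzzzpzz gives term 8.

zzpzzpzzzzpzzpzzzzpzzzzpzzpzzzzpzz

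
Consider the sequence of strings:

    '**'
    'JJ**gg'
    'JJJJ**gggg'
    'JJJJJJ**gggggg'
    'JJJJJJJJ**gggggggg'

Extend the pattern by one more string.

JJJJJJJJJJ**gggggggggg

Each term wraps the previous one in JJ on the left and gg on the right.
So the next term is JJ·JJJJJJJJ**gggggggg·gg.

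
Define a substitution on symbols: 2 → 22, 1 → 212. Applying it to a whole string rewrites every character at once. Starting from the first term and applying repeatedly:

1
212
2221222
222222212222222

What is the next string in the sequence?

Applying the rule to each of the 15 symbols of 222222212222222 gives the pieces 22 22 22 22 22 22 22 212 22 22 22 22 22 22 22, which concatenate to the answer.

2222222222222221222222222222222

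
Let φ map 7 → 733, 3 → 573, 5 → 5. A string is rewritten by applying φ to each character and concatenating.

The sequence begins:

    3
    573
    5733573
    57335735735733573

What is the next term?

Replace each of the 17 characters of 57335735735733573 in place — 5 733 573 573 5 733 573 5 733 573 5 733 573 573 5 733 573 — and concatenate.

57335735735733573573357357335735735733573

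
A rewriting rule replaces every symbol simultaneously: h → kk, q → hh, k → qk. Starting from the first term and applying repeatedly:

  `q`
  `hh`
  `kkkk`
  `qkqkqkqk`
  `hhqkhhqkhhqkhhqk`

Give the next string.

kkkkhhqkkkkkhhqkkkkkhhqkkkkkhhqk

φ(hhqkhhqkhhqkhhqk) expands symbol-by-symbol to kk kk hh qk kk kk hh qk kk kk hh qk kk kk hh qk; joining the 16 pieces gives the next term.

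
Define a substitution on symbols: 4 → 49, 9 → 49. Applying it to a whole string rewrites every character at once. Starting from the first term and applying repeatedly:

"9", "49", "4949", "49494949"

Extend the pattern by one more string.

4949494949494949

Expanding 49494949: 4→49, 9→49, 4→49, 9→49, 4→49, 9→49, 4→49, 9→49. Concatenated: 49 49 49 49 49 49 49 49.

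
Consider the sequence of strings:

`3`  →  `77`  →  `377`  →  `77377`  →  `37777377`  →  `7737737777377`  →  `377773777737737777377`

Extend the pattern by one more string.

7737737777377377773777737737777377

This is a Fibonacci-style word recurrence s(k) = s(k−2)·s(k−1): e.g. 3·77 = 377.
The next term joins 7737737777377 and 377773777737737777377.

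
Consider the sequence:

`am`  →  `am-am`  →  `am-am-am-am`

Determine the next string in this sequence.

am-am-am-am-am-am-am-am

Every step duplicates the string with '-' between the halves.
One more doubling of am-am-am-am gives the answer.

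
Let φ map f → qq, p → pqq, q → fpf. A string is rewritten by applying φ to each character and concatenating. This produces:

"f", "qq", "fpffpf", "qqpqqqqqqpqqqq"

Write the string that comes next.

φ(qqpqqqqqqpqqqq) expands symbol-by-symbol to fpf fpf pqq fpf fpf fpf fpf fpf fpf pqq fpf fpf fpf fpf; joining the 14 pieces gives the next term.

fpffpfpqqfpffpffpffpffpffpfpqqfpffpffpffpf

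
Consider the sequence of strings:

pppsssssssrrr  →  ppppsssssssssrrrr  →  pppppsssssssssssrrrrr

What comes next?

ppppppsssssssssssssrrrrrr

Each string has the form p^{n} s^{2n+1} r^{n}, where the shown terms are n = 3, 4, 5.
Setting n = 6 gives 6, 13, 6 characters in each block.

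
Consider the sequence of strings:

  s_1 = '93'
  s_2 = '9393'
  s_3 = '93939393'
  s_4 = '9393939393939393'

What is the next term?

s(k+1) = s(k)·s(k) — each term doubles the last.
Doubling 9393939393939393:

93939393939393939393939393939393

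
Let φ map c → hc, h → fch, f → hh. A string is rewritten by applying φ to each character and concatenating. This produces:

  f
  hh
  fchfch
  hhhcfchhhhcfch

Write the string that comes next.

Replace each of the 14 characters of hhhcfchhhhcfch in place — fch fch fch hc hh hc fch fch fch fch hc hh hc fch — and concatenate.

fchfchfchhchhhcfchfchfchfchhchhhcfch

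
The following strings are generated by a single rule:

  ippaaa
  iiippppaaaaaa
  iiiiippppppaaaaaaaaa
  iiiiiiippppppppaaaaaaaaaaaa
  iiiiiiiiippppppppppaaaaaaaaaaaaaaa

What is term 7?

Term n consists of 2n-1 i's, followed by 2n p's, followed by 3n a's (n = 1, 2, …).
At n = 7 the blocks have lengths 13, 14, 21.

iiiiiiiiiiiiippppppppppppppaaaaaaaaaaaaaaaaaaaaa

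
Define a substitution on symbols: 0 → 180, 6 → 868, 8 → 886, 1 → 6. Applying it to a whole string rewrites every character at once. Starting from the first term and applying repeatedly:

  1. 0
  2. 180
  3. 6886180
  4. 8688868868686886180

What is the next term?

φ(8688868868686886180) expands symbol-by-symbol to 886 868 886 886 886 868 886 886 868 886 868 886 868 886 886 868 6 886 180; joining the 19 pieces gives the next term.

8868688868868868688868868688868688868688868868686886180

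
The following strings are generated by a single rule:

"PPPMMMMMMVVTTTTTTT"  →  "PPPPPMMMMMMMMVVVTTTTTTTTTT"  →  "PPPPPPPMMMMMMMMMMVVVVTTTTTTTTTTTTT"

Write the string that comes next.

Term n consists of 2n-1 P's, followed by 2n+2 M's, followed by n V's, followed by 3n+1 T's, where the shown terms are n = 2, 3, 4.
At n = 5 the blocks have lengths 9, 12, 5, 16.

PPPPPPPPPMMMMMMMMMMMMVVVVVTTTTTTTTTTTTTTTT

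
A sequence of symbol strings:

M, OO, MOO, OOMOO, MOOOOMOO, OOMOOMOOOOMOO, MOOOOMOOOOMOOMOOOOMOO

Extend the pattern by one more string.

Each term (from the third on) is the two preceding terms concatenated in order: term 3 = M·OO = MOO.
The next term joins OOMOOMOOOOMOO and MOOOOMOOOOMOOMOOOOMOO.

OOMOOMOOOOMOOMOOOOMOOOOMOOMOOOOMOO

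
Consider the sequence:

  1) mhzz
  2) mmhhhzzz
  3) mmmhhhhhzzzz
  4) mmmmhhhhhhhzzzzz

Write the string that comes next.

mmmmmhhhhhhhhhzzzzzz

Each string has the form m^{n} h^{2n-1} z^{n+1} (n = 1, 2, …).
At n = 5 the blocks have lengths 5, 9, 6.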